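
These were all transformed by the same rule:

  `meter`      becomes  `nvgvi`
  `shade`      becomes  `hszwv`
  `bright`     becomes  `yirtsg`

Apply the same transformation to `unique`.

fmrjfv

Each pair mirrors across the alphabet (m↔n, e↔v, t↔g): positions sum to 25. Letters are reflected about the middle of the alphabet (position → 25−position): Atbash.
For unique: u↔f, n↔m, i↔r, q↔j, u↔f, e↔v.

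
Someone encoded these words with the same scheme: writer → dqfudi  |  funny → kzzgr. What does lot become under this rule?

fax

Read the word backwards and shift each letter +12.
For lot: reverse → tol; then shift: t+12=f, o+12=a, l+12=x.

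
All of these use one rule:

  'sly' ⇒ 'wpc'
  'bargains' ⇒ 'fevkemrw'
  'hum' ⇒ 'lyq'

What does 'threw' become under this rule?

This is a Caesar cipher with shift 4.
Applying it to threw: t+4=x, h+4=l, r+4=v, e+4=i, w+4=a.

xlvia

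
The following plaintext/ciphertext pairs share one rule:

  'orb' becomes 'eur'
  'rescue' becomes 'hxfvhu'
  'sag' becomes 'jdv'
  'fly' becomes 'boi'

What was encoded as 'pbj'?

gym

The output letters match the input read backwards, each shifted +3: orb reversed is bro. Two steps: reverse the string, then apply a Caesar shift of +3.
Undoing it on pbj: shift back: p−3=m, b−3=y, j−3=g → myg; then reverse → gym.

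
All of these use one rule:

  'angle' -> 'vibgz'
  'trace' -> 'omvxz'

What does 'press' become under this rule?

Compare letters: a→v is +21, n→i is +21, g→b is +21 — a constant shift. This is a Caesar cipher with shift 21.
Applying it to press: p+21=k, r+21=m, e+21=z, s+21=n, s+21=n.

kmznn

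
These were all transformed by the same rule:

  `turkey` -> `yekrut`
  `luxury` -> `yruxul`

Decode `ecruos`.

The output letters match the input read backwards: turkey reversed is yekrut. It's just the letters in reverse order.
Undoing it on ecruos: then reverse → source.

source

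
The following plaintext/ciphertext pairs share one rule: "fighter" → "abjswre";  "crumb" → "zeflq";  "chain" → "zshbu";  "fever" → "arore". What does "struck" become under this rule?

f(5)→a(0) and i(8)→b(1) fit y≡9x+7 (mod 26); the inverse of 9 mod 26 is 3. Treating letters as 0–25, the rule is x ↦ 9x + 7 (mod 26).
For struck: s(18)→9·18+7≡13=n; t(19)→9·19+7≡22=w; r(17)→9·17+7≡4=e; u(20)→9·20+7≡5=f; c(2)→9·2+7≡25=z; k(10)→9·10+7≡19=t (all mod 26).

nwefzt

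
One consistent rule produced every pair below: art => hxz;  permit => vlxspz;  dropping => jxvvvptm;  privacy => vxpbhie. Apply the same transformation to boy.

hve

The shift depends on letter class: consonant r→x is +6, but vowel a→h is +7. The rule splits by letter class: vowels +7, consonants +6.
On boy: b(cons)+6=h, o(vowel)+7=v, y(cons)+6=e.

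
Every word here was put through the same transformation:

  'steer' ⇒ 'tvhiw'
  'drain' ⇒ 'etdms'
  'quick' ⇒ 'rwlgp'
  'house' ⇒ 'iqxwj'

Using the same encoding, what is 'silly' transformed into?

The shift increases by 1 at each position, starting from +1: 1, 2, 3, ….
For silly: s+1=t, i+2=k, l+3=o, l+4=p, y+5=d.

tkopd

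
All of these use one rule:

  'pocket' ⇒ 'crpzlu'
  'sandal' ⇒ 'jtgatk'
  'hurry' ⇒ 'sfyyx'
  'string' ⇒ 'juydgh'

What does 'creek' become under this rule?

pyllz

p(15)→c(2) and o(14)→r(17) fit y≡11x+19 (mod 26); the inverse of 11 mod 26 is 19. Treating letters as 0–25, the rule is x ↦ 11x + 19 (mod 26).
Applying it to creek: c(2)→11·2+19≡15=p; r(17)→11·17+19≡24=y; e(4)→11·4+19≡11=l; e(4)→11·4+19≡11=l; k(10)→11·10+19≡25=z (all mod 26).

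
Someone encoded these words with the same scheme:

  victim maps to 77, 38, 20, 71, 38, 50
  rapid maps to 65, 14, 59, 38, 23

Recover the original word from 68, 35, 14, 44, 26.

v(#22)→77 and i(#9)→38: differences scale by 3, so n = 3·pos + 11. The formula is n = 3×(alphabet index, a=1) + 11.
Undoing it on 68, 35, 14, 44, 26: 68→(68−11)÷3=19=s, 35→(35−11)÷3=8=h, 14→(14−11)÷3=1=a, 44→(44−11)÷3=11=k, 26→(26−11)÷3=5=e.

shake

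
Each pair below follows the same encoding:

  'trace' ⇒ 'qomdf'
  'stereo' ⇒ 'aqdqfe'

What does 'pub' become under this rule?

ngb

The output letters match the input read backwards, each shifted +12: trace reversed is ecart. Two steps: reverse the string, then apply a Caesar shift of +12.
For pub: reverse → bup; then shift: b+12=n, u+12=g, p+12=b.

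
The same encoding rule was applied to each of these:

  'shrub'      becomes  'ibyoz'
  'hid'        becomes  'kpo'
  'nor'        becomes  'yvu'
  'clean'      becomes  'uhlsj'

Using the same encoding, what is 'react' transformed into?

ajhly

The output letters match the input read backwards, each shifted +7: shrub reversed is burhs. The word is reversed, then every letter is shifted forward by 7.
For react: reverse → tcaer; then shift: t+7=a, c+7=j, a+7=h, e+7=l, r+7=y.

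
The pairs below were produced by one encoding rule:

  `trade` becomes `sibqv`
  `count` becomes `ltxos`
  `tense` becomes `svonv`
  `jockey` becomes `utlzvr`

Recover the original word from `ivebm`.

relax

t(19)→s(18) and r(17)→i(8) fit y≡5x+1 (mod 26); the inverse of 5 mod 26 is 21. Treating letters as 0–25, the rule is x ↦ 5x + 1 (mod 26).
Decoding ivebm: i(8)→21·(8−1)≡17=r; v(21)→21·(21−1)≡4=e; e(4)→21·(4−1)≡11=l; b(1)→21·(1−1)≡0=a; m(12)→21·(12−1)≡23=x (all mod 26).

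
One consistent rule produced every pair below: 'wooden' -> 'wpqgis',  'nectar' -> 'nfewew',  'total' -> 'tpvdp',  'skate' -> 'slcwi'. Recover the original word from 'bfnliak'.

In wooden: w→w is +0, o→p is +1, o→q is +2, d→g is +3 — the shift increases by 1 each position. Letter i (0-indexed) is shifted by i+0, so successive shifts are 0, 1, 2, ….
Undoing it on bfnliak: b−0=b, f−1=e, n−2=l, l−3=i, i−4=e, a−5=v, k−6=e.

believe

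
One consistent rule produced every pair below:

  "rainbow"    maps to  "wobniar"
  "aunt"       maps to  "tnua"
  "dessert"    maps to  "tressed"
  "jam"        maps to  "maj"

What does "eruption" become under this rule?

The output letters match the input read backwards: rainbow reversed is wobniar. It's just the letters in reverse order.
Applying it to eruption: reverse → noitpure.

noitpure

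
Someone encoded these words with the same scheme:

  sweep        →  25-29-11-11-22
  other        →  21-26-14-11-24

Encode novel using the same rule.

20-21-28-11-18

s is letter #19 and maps to 25: an offset of 6. Each letter is replaced by its alphabet position (a=1..z=26) + 6.
Applying it to novel: n=14→20, o=15→21, v=22→28, e=5→11, l=12→18.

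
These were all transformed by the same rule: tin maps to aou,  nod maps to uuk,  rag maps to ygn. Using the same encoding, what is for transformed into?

muy

The shift depends on letter class: consonant t→a is +7, but vowel i→o is +6. Vowels shift forward by 6 and consonants shift forward by 7.
Applying it to for: f(cons)+7=m, o(vowel)+6=u, r(cons)+7=y.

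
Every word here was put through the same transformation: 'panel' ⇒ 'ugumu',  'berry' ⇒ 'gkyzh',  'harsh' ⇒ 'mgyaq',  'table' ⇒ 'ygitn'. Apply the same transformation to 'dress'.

ixlab

In panel: p→u is +5, a→g is +6, n→u is +7, e→m is +8 — the shift increases by 1 each position. Each letter shifts forward by (position + 5), i.e. 5, 6, 7, … — the shift grows by one for each successive letter.
On dress: d+5=i, r+6=x, e+7=l, s+8=a, s+9=b.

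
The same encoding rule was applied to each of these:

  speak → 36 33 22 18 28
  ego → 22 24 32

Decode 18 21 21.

add

s is letter #19 and maps to 36: an offset of 17. Letters become their 1-based position plus 17 (so a→18, b→19, …).
Reversing it on 18 21 21: 18→(18−17)÷1=1=a, 21→(21−17)÷1=4=d, 21→(21−17)÷1=4=d.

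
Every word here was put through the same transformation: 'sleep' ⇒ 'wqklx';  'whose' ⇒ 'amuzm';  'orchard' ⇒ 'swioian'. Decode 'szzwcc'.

output

In sleep: s→w is +4, l→q is +5, e→k is +6, e→l is +7 — the shift increases by 1 each position. The shift increases by 1 at each position, starting from +4: 4, 5, 6, ….
Decoding szzwcc: s−4=o, z−5=u, z−6=t, w−7=p, c−8=u, c−9=t.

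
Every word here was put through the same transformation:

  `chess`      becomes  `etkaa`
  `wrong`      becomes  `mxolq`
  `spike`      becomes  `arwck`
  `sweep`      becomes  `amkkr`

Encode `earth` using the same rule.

c(2)→e(4) and h(7)→t(19) fit y≡3x+24 (mod 26); the inverse of 3 mod 26 is 9. Treating letters as 0–25, the rule is x ↦ 3x + 24 (mod 26).
On earth: e(4)→3·4+24≡10=k; a(0)→3·0+24≡24=y; r(17)→3·17+24≡23=x; t(19)→3·19+24≡3=d; h(7)→3·7+24≡19=t (all mod 26).

kyxdt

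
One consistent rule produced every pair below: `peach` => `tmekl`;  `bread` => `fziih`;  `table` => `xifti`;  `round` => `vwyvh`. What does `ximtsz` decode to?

Shifts by position in peach: pos 0: p→t (+4), pos 1: e→m (+8), pos 2: a→e (+4), pos 3: c→k (+8) — repeating every 2. The shifts repeat in a cycle of length 2: positions 0,1,… shift by +4, +8, then the pattern repeats.
Decoding ximtsz: x−4=t, i−8=a, m−4=i, t−8=l, s−4=o, z−8=r.

tailor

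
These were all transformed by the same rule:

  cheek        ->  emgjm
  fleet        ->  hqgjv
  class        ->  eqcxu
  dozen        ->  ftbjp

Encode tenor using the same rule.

vjptt

A repeating key of period 2 is used — shifts +2, +5 over and over.
For tenor: t+2=v, e+5=j, n+2=p, o+5=t, r+2=t.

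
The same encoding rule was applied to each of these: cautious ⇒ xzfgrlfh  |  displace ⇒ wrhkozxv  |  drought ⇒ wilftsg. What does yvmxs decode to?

bench

Each pair mirrors across the alphabet (c↔x, a↔z, u↔f): positions sum to 25. This is the alphabet-reversal cipher (Atbash): a becomes z, b becomes y, etc.
Reversing it on yvmxs: y↔b, v↔e, m↔n, x↔c, s↔h.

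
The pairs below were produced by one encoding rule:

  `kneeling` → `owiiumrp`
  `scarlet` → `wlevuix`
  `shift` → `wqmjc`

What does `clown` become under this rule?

gusaw

Shifts by position in kneeling: pos 0: k→o (+4), pos 1: n→w (+9), pos 2: e→i (+4), pos 3: e→i (+4), pos 4: l→u (+9), pos 5: i→m (+4) — repeating every 3. It's a Vigenère-style cipher with numeric key [4,9,4]: position i shifts by key[i mod 3].
On clown: c+4=g, l+9=u, o+4=s, w+4=a, n+9=w.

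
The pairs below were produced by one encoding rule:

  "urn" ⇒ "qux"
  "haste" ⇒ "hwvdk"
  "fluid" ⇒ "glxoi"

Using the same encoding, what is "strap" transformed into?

The output letters match the input read backwards, each shifted +3: urn reversed is nru. Read the word backwards and shift each letter +3.
On strap: reverse → parts; then shift: p+3=s, a+3=d, r+3=u, t+3=w, s+3=v.

sduwv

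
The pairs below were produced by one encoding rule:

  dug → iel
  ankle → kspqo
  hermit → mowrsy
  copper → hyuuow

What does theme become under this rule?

The shift depends on letter class: consonant d→i is +5, but vowel u→e is +10. Two shifts are in play — +10 for a/e/i/o/u, +5 for every other letter.
Applying it to theme: t(cons)+5=y, h(cons)+5=m, e(vowel)+10=o, m(cons)+5=r, e(vowel)+10=o.

ymoro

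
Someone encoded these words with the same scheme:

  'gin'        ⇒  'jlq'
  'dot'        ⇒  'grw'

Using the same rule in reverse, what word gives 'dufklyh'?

archive

Compare letters: g→j is +3, i→l is +3, n→q is +3 — a constant shift. This is a Caesar cipher with shift 3.
Reversing it on dufklyh: d−3=a, u−3=r, f−3=c, k−3=h, l−3=i, y−3=v, h−3=e.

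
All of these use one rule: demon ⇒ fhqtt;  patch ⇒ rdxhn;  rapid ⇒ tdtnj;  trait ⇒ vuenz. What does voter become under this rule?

In demon: d→f is +2, e→h is +3, m→q is +4, o→t is +5 — the shift increases by 1 each position. The shift increases by 1 at each position, starting from +2: 2, 3, 4, ….
For voter: v+2=x, o+3=r, t+4=x, e+5=j, r+6=x.

xrxjx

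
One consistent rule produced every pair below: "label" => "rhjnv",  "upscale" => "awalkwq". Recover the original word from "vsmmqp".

The shift increases by 1 at each position, starting from +6: 6, 7, 8, ….
Decoding vsmmqp: v−6=p, s−7=l, m−8=e, m−9=d, q−10=g, p−11=e.

pledge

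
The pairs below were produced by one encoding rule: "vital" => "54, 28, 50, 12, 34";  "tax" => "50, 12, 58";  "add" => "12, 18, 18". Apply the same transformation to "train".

50, 46, 12, 28, 38

v(#22)→54 and i(#9)→28: differences scale by 2, so n = 2·pos + 10. Each letter becomes 2×(its alphabet position, a=1..z=26) + 10.
Applying it to train: t=20→50, r=18→46, a=1→12, i=9→28, n=14→38.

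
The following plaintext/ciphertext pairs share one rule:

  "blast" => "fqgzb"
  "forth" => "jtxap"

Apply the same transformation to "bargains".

ffxnirxd

The shift increases by 1 at each position, starting from +4: 4, 5, 6, ….
For bargains: b+4=f, a+5=f, r+6=x, g+7=n, a+8=i, i+9=r, n+10=x, s+11=d.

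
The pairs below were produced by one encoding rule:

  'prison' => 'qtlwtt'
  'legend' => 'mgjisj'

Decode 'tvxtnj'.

stupid

In prison: p→q is +1, r→t is +2, i→l is +3, s→w is +4 — the shift increases by 1 each position. Each letter shifts forward by (position + 1), i.e. 1, 2, 3, … — the shift grows by one for each successive letter.
Undoing it on tvxtnj: t−1=s, v−2=t, x−3=u, t−4=p, n−5=i, j−6=d.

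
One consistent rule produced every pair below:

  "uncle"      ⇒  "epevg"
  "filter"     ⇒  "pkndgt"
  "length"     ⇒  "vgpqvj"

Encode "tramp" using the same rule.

dtcwr

A repeating key of period 3 is used — shifts +10, +2, +2 over and over.
Applying it to tramp: t+10=d, r+2=t, a+2=c, m+10=w, p+2=r.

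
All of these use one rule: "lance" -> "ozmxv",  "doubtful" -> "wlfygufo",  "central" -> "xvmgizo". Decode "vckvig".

expert

This is the alphabet-reversal cipher (Atbash): a becomes z, b becomes y, etc.
Reversing it on vckvig: v↔e, c↔x, k↔p, v↔e, i↔r, g↔t.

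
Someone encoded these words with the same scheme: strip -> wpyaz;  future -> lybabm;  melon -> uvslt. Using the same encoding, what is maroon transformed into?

Read the word backwards and shift each letter +7.
Applying it to maroon: reverse → nooram; then shift: n+7=u, o+7=v, o+7=v, r+7=y, a+7=h, m+7=t.

uvvyht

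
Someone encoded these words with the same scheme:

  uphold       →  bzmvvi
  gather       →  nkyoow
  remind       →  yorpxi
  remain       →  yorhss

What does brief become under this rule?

It's a Vigenère-style cipher with numeric key [7,10,5]: position i shifts by key[i mod 3].
Applying it to brief: b+7=i, r+10=b, i+5=n, e+7=l, f+10=p.

ibnlp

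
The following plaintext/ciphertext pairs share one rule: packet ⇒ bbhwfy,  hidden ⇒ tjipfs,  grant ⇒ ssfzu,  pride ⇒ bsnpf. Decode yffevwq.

measure

Shifts by position in packet: pos 0: p→b (+12), pos 1: a→b (+1), pos 2: c→h (+5), pos 3: k→w (+12), pos 4: e→f (+1), pos 5: t→y (+5) — repeating every 3. It's a Vigenère-style cipher with numeric key [12,1,5]: position i shifts by key[i mod 3].
Reversing it on yffevwq: y−12=m, f−1=e, f−5=a, e−12=s, v−1=u, w−5=r, q−12=e.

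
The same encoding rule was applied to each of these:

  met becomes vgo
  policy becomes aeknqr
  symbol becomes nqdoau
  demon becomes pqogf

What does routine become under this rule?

gpkvwqt

The output letters match the input read backwards, each shifted +2: met reversed is tem. The word is reversed, then every letter is shifted forward by 2.
Applying it to routine: reverse → enituor; then shift: e+2=g, n+2=p, i+2=k, t+2=v, u+2=w, o+2=q, r+2=t.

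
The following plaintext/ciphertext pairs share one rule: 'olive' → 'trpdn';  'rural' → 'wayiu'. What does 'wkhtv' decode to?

In olive: o→t is +5, l→r is +6, i→p is +7, v→d is +8 — the shift increases by 1 each position. Letter i (0-indexed) is shifted by i+5, so successive shifts are 5, 6, 7, ….
Undoing it on wkhtv: w−5=r, k−6=e, h−7=a, t−8=l, v−9=m.

realm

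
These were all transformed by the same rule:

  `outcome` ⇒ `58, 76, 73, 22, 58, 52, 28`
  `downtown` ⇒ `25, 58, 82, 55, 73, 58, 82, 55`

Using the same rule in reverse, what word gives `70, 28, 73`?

set

o(#15)→58 and u(#21)→76: differences scale by 3, so n = 3·pos + 13. The formula is n = 3×(alphabet index, a=1) + 13.
Reversing it on 70, 28, 73: 70→(70−13)÷3=19=s, 28→(28−13)÷3=5=e, 73→(73−13)÷3=20=t.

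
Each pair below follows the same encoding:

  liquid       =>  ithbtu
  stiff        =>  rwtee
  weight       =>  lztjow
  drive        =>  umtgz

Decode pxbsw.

l(11)→i(8) and i(8)→t(19) fit y≡5x+5 (mod 26); the inverse of 5 mod 26 is 21. Each letter's alphabet position (a=0..z=25) is mapped through 5·x+5 mod 26 — an affine cipher.
Decoding pxbsw: p(15)→21·(15−5)≡2=c; x(23)→21·(23−5)≡14=o; b(1)→21·(1−5)≡20=u; s(18)→21·(18−5)≡13=n; w(22)→21·(22−5)≡19=t (all mod 26).

count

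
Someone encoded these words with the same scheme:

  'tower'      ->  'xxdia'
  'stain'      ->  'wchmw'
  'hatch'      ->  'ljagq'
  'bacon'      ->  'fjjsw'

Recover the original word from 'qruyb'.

minus

Shifts by position in tower: pos 0: t→x (+4), pos 1: o→x (+9), pos 2: w→d (+7), pos 3: e→i (+4), pos 4: r→a (+9) — repeating every 3. A repeating key of period 3 is used — shifts +4, +9, +7 over and over.
Decoding qruyb: q−4=m, r−9=i, u−7=n, y−4=u, b−9=s.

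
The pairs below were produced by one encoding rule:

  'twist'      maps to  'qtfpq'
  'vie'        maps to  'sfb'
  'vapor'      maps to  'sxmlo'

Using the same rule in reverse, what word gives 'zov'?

Compare letters: t→q is +23, w→t is +23, i→f is +23 — a constant shift. Each letter is shifted forward by 23 in the alphabet (a Caesar shift of +23).
Reversing it on zov: z−23=c, o−23=r, v−23=y.

cry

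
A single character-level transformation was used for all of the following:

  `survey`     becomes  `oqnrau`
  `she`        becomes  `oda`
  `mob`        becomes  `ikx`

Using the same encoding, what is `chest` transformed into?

ydaop

Compare letters: s→o is +22, u→q is +22, r→n is +22 — a constant shift. Each letter is shifted forward by 22 in the alphabet (a Caesar shift of +22).
For chest: c+22=y, h+22=d, e+22=a, s+22=o, t+22=p.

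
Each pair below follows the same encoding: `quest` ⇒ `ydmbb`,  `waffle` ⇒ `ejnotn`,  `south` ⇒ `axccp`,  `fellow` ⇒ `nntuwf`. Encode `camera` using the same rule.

kjunzj

A repeating key of period 2 is used — shifts +8, +9 over and over.
On camera: c+8=k, a+9=j, m+8=u, e+9=n, r+8=z, a+9=j.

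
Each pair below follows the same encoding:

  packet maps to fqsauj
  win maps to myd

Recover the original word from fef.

pop

Compare letters: p→f is +16, a→q is +16, c→s is +16 — a constant shift. It's a constant shift of +16 (ROT16).
Undoing it on fef: f−16=p, e−16=o, f−16=p.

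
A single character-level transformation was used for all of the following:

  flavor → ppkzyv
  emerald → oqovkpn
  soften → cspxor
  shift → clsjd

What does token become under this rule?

dsuix

A repeating key of period 2 is used — shifts +10, +4 over and over.
On token: t+10=d, o+4=s, k+10=u, e+4=i, n+10=x.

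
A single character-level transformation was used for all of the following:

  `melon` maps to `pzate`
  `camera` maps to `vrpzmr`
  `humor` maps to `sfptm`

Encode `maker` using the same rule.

Each letter's alphabet position (a=0..z=25) is mapped through 15·x+17 mod 26 — an affine cipher.
Applying it to maker: m(12)→15·12+17≡15=p; a(0)→15·0+17≡17=r; k(10)→15·10+17≡11=l; e(4)→15·4+17≡25=z; r(17)→15·17+17≡12=m (all mod 26).

prlzm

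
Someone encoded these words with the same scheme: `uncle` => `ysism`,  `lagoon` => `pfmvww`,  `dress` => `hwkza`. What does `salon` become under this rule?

wfrvv

In uncle: u→y is +4, n→s is +5, c→i is +6, l→s is +7 — the shift increases by 1 each position. Each letter shifts forward by (position + 4), i.e. 4, 5, 6, … — the shift grows by one for each successive letter.
For salon: s+4=w, a+5=f, l+6=r, o+7=v, n+8=v.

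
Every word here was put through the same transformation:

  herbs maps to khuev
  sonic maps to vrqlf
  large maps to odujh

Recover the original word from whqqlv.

Compare letters: h→k is +3, e→h is +3, r→u is +3 — a constant shift. Each letter is shifted forward by 3 in the alphabet (a Caesar shift of +3).
Reversing it on whqqlv: w−3=t, h−3=e, q−3=n, q−3=n, l−3=i, v−3=s.

tennis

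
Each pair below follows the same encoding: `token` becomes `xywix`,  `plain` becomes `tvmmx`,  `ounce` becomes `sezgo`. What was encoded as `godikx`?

cereal

Shifts by position in token: pos 0: t→x (+4), pos 1: o→y (+10), pos 2: k→w (+12), pos 3: e→i (+4), pos 4: n→x (+10) — repeating every 3. It's a Vigenère-style cipher with numeric key [4,10,12]: position i shifts by key[i mod 3].
Decoding godikx: g−4=c, o−10=e, d−12=r, i−4=e, k−10=a, x−12=l.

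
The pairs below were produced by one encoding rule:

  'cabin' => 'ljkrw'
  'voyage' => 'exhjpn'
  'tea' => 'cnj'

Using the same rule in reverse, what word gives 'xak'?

Compare letters: c→l is +9, a→j is +9, b→k is +9 — a constant shift. Every letter moves 9 places later in the alphabet, wrapping around z→a.
Undoing it on xak: x−9=o, a−9=r, k−9=b.

orb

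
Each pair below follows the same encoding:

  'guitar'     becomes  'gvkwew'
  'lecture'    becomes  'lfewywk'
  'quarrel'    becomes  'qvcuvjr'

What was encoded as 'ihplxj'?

ignite

In guitar: g→g is +0, u→v is +1, i→k is +2, t→w is +3 — the shift increases by 1 each position. Each letter shifts forward by its position index (0, 1, 2, …) — the shift grows by one for each successive letter.
Reversing it on ihplxj: i−0=i, h−1=g, p−2=n, l−3=i, x−4=t, j−5=e.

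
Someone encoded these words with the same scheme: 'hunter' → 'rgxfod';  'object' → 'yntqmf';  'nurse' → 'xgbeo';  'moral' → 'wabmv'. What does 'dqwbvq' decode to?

temple

It's a Vigenère-style cipher with numeric key [10,12]: position i shifts by key[i mod 2].
Undoing it on dqwbvq: d−10=t, q−12=e, w−10=m, b−12=p, v−10=l, q−12=e.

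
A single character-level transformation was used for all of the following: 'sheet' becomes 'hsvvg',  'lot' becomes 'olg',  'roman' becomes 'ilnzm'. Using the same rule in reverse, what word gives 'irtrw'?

rigid

Each pair mirrors across the alphabet (s↔h, h↔s, e↔v): positions sum to 25. Each letter is replaced by its mirror in the alphabet: a↔z, b↔y, c↔x, and so on (the Atbash cipher).
Reversing it on irtrw: i↔r, r↔i, t↔g, r↔i, w↔d.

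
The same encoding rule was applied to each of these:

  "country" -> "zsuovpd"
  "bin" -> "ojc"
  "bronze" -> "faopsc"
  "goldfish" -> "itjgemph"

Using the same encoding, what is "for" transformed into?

spg

The output letters match the input read backwards, each shifted +1: country reversed is yrtnuoc. Read the word backwards and shift each letter +1.
On for: reverse → rof; then shift: r+1=s, o+1=p, f+1=g.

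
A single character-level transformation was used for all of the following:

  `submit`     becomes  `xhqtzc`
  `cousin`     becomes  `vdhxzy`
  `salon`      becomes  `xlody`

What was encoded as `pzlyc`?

giant

s(18)→x(23) and u(20)→h(7) fit y≡5x+11 (mod 26); the inverse of 5 mod 26 is 21. This is an affine cipher: with a=0,…,z=25, each position x becomes (5x+11) mod 26.
Reversing it on pzlyc: p(15)→21·(15−11)≡6=g; z(25)→21·(25−11)≡8=i; l(11)→21·(11−11)≡0=a; y(24)→21·(24−11)≡13=n; c(2)→21·(2−11)≡19=t (all mod 26).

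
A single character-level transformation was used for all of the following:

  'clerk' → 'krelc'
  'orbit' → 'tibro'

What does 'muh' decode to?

hum

The output letters match the input read backwards: clerk reversed is krelc. It's just the letters in reverse order.
Reversing it on muh: then reverse → hum.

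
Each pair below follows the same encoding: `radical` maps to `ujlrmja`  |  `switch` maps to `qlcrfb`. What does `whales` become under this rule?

The output letters match the input read backwards, each shifted +9: radical reversed is lacidar. The word is reversed, then every letter is shifted forward by 9.
For whales: reverse → selahw; then shift: s+9=b, e+9=n, l+9=u, a+9=j, h+9=q, w+9=f.

bnujqf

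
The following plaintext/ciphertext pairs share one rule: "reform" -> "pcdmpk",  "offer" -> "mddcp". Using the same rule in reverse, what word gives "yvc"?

axe

Every letter moves 24 places later in the alphabet, wrapping around z→a.
Reversing it on yvc: y−24=a, v−24=x, c−24=e.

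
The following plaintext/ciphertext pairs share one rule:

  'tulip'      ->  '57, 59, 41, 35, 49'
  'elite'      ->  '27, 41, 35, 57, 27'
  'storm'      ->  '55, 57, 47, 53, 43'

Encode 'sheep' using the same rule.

55, 33, 27, 27, 49

t(#20)→57 and u(#21)→59: differences scale by 2, so n = 2·pos + 17. Each letter becomes 2×(its alphabet position, a=1..z=26) + 17.
For sheep: s=19→55, h=8→33, e=5→27, e=5→27, p=16→49.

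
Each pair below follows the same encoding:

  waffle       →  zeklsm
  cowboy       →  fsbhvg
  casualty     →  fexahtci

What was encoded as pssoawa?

In waffle: w→z is +3, a→e is +4, f→k is +5, f→l is +6 — the shift increases by 1 each position. Letter i (0-indexed) is shifted by i+3, so successive shifts are 3, 4, 5, ….
Reversing it on pssoawa: p−3=m, s−4=o, s−5=n, o−6=i, a−7=t, w−8=o, a−9=r.

monitor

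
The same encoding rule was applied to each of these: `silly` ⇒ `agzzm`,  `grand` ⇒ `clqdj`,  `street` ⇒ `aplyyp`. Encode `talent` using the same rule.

s(18)→a(0) and i(8)→g(6) fit y≡15x+16 (mod 26); the inverse of 15 mod 26 is 7. Treating letters as 0–25, the rule is x ↦ 15x + 16 (mod 26).
For talent: t(19)→15·19+16≡15=p; a(0)→15·0+16≡16=q; l(11)→15·11+16≡25=z; e(4)→15·4+16≡24=y; n(13)→15·13+16≡3=d; t(19)→15·19+16≡15=p (all mod 26).

pqzydp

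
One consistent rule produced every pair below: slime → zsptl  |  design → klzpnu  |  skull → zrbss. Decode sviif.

lobby

Compare letters: s→z is +7, l→s is +7, i→p is +7 — a constant shift. Every letter moves 7 places later in the alphabet, wrapping around z→a.
Undoing it on sviif: s−7=l, v−7=o, i−7=b, i−7=b, f−7=y.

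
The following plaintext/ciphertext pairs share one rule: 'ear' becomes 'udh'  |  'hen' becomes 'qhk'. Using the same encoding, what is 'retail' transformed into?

oldwhu

The output letters match the input read backwards, each shifted +3: ear reversed is rae. The word is reversed, then every letter is shifted forward by 3.
For retail: reverse → liater; then shift: l+3=o, i+3=l, a+3=d, t+3=w, e+3=h, r+3=u.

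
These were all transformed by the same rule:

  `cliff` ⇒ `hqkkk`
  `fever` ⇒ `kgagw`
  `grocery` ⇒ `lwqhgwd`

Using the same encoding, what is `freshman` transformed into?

kwgxmrcs

The shift depends on letter class: consonant c→h is +5, but vowel i→k is +2. Vowels shift forward by 2 and consonants shift forward by 5.
On freshman: f(cons)+5=k, r(cons)+5=w, e(vowel)+2=g, s(cons)+5=x, h(cons)+5=m, m(cons)+5=r, a(vowel)+2=c, n(cons)+5=s.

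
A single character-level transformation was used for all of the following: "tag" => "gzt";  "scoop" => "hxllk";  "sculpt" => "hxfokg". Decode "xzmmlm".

Each pair mirrors across the alphabet (t↔g, a↔z, g↔t): positions sum to 25. This is the alphabet-reversal cipher (Atbash): a becomes z, b becomes y, etc.
Decoding xzmmlm: x↔c, z↔a, m↔n, m↔n, l↔o, m↔n.

cannon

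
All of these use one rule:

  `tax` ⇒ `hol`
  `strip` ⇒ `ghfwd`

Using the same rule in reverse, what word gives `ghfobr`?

Compare letters: t→h is +14, a→o is +14, x→l is +14 — a constant shift. Every letter moves 14 places later in the alphabet, wrapping around z→a.
Decoding ghfobr: g−14=s, h−14=t, f−14=r, o−14=a, b−14=n, r−14=d.

strand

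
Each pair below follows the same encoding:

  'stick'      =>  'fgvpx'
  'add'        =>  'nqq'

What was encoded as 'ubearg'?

Compare letters: s→f is +13, t→g is +13, i→v is +13 — a constant shift. This is a Caesar cipher with shift 13.
Undoing it on ubearg: u−13=h, b−13=o, e−13=r, a−13=n, r−13=e, g−13=t.

hornet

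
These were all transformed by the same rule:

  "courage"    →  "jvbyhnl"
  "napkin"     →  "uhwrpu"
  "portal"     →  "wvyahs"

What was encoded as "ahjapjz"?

tactics

Compare letters: c→j is +7, o→v is +7, u→b is +7 — a constant shift. Every letter moves 7 places later in the alphabet, wrapping around z→a.
Reversing it on ahjapjz: a−7=t, h−7=a, j−7=c, a−7=t, p−7=i, j−7=c, z−7=s.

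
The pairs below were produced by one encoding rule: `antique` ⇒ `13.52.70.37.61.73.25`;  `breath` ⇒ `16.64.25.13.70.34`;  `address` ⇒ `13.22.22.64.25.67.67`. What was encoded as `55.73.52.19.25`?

ounce

a(#1)→13 and n(#14)→52: differences scale by 3, so n = 3·pos + 10. The formula is n = 3×(alphabet index, a=1) + 10.
Undoing it on 55.73.52.19.25: 55→(55−10)÷3=15=o, 73→(73−10)÷3=21=u, 52→(52−10)÷3=14=n, 19→(19−10)÷3=3=c, 25→(25−10)÷3=5=e.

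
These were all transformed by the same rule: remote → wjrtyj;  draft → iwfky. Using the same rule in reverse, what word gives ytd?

This is a Caesar cipher with shift 5.
Undoing it on ytd: y−5=t, t−5=o, d−5=y.

toy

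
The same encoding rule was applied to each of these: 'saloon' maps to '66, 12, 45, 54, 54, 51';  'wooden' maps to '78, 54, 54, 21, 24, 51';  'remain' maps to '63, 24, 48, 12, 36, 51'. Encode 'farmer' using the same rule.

s(#19)→66 and a(#1)→12: differences scale by 3, so n = 3·pos + 9. The formula is n = 3×(alphabet index, a=1) + 9.
On farmer: f=6→27, a=1→12, r=18→63, m=13→48, e=5→24, r=18→63.

27, 12, 63, 48, 24, 63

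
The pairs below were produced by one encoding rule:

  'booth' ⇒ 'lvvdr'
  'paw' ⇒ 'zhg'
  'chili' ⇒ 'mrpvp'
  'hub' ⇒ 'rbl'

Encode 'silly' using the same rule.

Vowels shift forward by 7 and consonants shift forward by 10.
On silly: s(cons)+10=c, i(vowel)+7=p, l(cons)+10=v, l(cons)+10=v, y(cons)+10=i.

cpvvi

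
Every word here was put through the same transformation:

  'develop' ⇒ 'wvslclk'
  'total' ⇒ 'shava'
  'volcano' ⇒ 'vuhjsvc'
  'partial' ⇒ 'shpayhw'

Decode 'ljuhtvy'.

romance

The output letters match the input read backwards, each shifted +7: develop reversed is poleved. Read the word backwards and shift each letter +7.
Reversing it on ljuhtvy: shift back: l−7=e, j−7=c, u−7=n, h−7=a, t−7=m, v−7=o, y−7=r → ecnamor; then reverse → romance.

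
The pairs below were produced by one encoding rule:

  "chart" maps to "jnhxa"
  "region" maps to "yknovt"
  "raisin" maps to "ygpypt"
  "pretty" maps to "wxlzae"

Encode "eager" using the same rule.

lgnky

It's a Vigenère-style cipher with numeric key [7,6]: position i shifts by key[i mod 2].
For eager: e+7=l, a+6=g, g+7=n, e+6=k, r+7=y.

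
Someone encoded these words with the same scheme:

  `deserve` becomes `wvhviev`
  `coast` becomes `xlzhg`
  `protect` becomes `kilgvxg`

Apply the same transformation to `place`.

Each pair mirrors across the alphabet (d↔w, e↔v, s↔h): positions sum to 25. This is the alphabet-reversal cipher (Atbash): a becomes z, b becomes y, etc.
For place: p↔k, l↔o, a↔z, c↔x, e↔v.

kozxv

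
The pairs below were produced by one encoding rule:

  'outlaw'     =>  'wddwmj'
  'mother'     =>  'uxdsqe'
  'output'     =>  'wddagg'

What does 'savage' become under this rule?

In outlaw: o→w is +8, u→d is +9, t→d is +10, l→w is +11 — the shift increases by 1 each position. Letter i (0-indexed) is shifted by i+8, so successive shifts are 8, 9, 10, ….
On savage: s+8=a, a+9=j, v+10=f, a+11=l, g+12=s, e+13=r.

ajflsr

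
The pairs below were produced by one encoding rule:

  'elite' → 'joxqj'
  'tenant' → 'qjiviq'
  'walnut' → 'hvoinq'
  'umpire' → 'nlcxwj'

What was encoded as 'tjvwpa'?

search

Each letter's alphabet position (a=0..z=25) is mapped through 23·x+21 mod 26 — an affine cipher.
Undoing it on tjvwpa: t(19)→17·(19−21)≡18=s; j(9)→17·(9−21)≡4=e; v(21)→17·(21−21)≡0=a; w(22)→17·(22−21)≡17=r; p(15)→17·(15−21)≡2=c; a(0)→17·(0−21)≡7=h (all mod 26).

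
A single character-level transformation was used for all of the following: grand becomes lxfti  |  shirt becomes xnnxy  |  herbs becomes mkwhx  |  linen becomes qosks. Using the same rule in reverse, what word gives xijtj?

Shifts by position in grand: pos 0: g→l (+5), pos 1: r→x (+6), pos 2: a→f (+5), pos 3: n→t (+6) — repeating every 2. It's a Vigenère-style cipher with numeric key [5,6]: position i shifts by key[i mod 2].
Undoing it on xijtj: x−5=s, i−6=c, j−5=e, t−6=n, j−5=e.

scene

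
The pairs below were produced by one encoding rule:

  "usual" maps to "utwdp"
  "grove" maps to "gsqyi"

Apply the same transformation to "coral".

cptdp

In usual: u→u is +0, s→t is +1, u→w is +2, a→d is +3 — the shift increases by 1 each position. Each letter shifts forward by its position index (0, 1, 2, …) — the shift grows by one for each successive letter.
Applying it to coral: c+0=c, o+1=p, r+2=t, a+3=d, l+4=p.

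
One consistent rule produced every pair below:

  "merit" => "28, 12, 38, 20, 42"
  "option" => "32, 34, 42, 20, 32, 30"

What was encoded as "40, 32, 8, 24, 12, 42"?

m(#13)→28 and e(#5)→12: differences scale by 2, so n = 2·pos + 2. The formula is n = 2×(alphabet index, a=1) + 2.
Undoing it on 40, 32, 8, 24, 12, 42: 40→(40−2)÷2=19=s, 32→(32−2)÷2=15=o, 8→(8−2)÷2=3=c, 24→(24−2)÷2=11=k, 12→(12−2)÷2=5=e, 42→(42−2)÷2=20=t.

socket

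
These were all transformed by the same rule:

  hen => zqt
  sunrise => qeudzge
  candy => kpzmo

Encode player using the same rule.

dqkmxb

The output letters match the input read backwards, each shifted +12: hen reversed is neh. The word is reversed, then every letter is shifted forward by 12.
On player: reverse → reyalp; then shift: r+12=d, e+12=q, y+12=k, a+12=m, l+12=x, p+12=b.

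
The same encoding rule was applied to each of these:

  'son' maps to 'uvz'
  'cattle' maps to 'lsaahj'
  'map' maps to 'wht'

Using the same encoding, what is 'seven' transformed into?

ulclz

The output letters match the input read backwards, each shifted +7: son reversed is nos. The word is reversed, then every letter is shifted forward by 7.
Applying it to seven: reverse → neves; then shift: n+7=u, e+7=l, v+7=c, e+7=l, s+7=z.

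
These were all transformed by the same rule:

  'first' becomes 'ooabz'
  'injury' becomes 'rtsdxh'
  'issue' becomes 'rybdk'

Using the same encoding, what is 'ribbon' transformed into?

Shifts by position in first: pos 0: f→o (+9), pos 1: i→o (+6), pos 2: r→a (+9), pos 3: s→b (+9), pos 4: t→z (+6) — repeating every 3. It's a Vigenère-style cipher with numeric key [9,6,9]: position i shifts by key[i mod 3].
Applying it to ribbon: r+9=a, i+6=o, b+9=k, b+9=k, o+6=u, n+9=w.

aokkuw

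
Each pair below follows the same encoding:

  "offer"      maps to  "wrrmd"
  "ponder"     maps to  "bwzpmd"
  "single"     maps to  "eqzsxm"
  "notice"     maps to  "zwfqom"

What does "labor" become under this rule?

The rule splits by letter class: vowels +8, consonants +12.
For labor: l(cons)+12=x, a(vowel)+8=i, b(cons)+12=n, o(vowel)+8=w, r(cons)+12=d.

xinwd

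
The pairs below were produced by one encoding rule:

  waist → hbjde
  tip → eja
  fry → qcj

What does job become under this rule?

upm

The shift depends on letter class: consonant w→h is +11, but vowel a→b is +1. Two shifts are in play — +1 for a/e/i/o/u, +11 for every other letter.
For job: j(cons)+11=u, o(vowel)+1=p, b(cons)+11=m.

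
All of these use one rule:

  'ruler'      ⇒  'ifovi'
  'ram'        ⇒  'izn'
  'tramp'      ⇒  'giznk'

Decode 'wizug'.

draft

Each pair mirrors across the alphabet (r↔i, u↔f, l↔o): positions sum to 25. This is the alphabet-reversal cipher (Atbash): a becomes z, b becomes y, etc.
Reversing it on wizug: w↔d, i↔r, z↔a, u↔f, g↔t.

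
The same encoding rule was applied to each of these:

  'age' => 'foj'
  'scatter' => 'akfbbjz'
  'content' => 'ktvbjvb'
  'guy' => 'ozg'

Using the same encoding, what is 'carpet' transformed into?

kfzxjb

Vowels shift forward by 5 and consonants shift forward by 8.
On carpet: c(cons)+8=k, a(vowel)+5=f, r(cons)+8=z, p(cons)+8=x, e(vowel)+5=j, t(cons)+8=b.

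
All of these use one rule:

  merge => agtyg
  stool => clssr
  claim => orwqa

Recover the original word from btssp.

Each letter's alphabet position (a=0..z=25) is mapped through 9·x+22 mod 26 — an affine cipher.
Reversing it on btssp: b(1)→3·(1−22)≡15=p; t(19)→3·(19−22)≡17=r; s(18)→3·(18−22)≡14=o; s(18)→3·(18−22)≡14=o; p(15)→3·(15−22)≡5=f (all mod 26).

proof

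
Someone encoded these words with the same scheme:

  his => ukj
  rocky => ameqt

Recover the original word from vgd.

Two steps: reverse the string, then apply a Caesar shift of +2.
Decoding vgd: shift back: v−2=t, g−2=e, d−2=b → teb; then reverse → bet.

bet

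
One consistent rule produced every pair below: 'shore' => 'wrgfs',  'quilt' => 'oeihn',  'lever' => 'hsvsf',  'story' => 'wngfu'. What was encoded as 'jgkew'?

focus

s(18)→w(22) and h(7)→r(17) fit y≡17x+2 (mod 26); the inverse of 17 mod 26 is 23. Treating letters as 0–25, the rule is x ↦ 17x + 2 (mod 26).
Undoing it on jgkew: j(9)→23·(9−2)≡5=f; g(6)→23·(6−2)≡14=o; k(10)→23·(10−2)≡2=c; e(4)→23·(4−2)≡20=u; w(22)→23·(22−2)≡18=s (all mod 26).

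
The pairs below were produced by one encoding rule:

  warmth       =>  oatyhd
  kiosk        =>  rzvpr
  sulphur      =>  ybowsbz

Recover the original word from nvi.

bog

Two steps: reverse the string, then apply a Caesar shift of +7.
Undoing it on nvi: shift back: n−7=g, v−7=o, i−7=b → gob; then reverse → bog.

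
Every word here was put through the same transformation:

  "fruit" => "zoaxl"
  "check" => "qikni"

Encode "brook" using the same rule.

quuxh

The output letters match the input read backwards, each shifted +6: fruit reversed is tiurf. Two steps: reverse the string, then apply a Caesar shift of +6.
Applying it to brook: reverse → koorb; then shift: k+6=q, o+6=u, o+6=u, r+6=x, b+6=h.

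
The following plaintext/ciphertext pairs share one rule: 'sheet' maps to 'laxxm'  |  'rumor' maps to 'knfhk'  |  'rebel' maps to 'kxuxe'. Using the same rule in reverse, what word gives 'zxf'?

This is a Caesar cipher with shift 19.
Undoing it on zxf: z−19=g, x−19=e, f−19=m.

gem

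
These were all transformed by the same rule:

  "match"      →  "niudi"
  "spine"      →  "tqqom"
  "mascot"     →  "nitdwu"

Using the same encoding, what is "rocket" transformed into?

swdlmu

The shift depends on letter class: consonant m→n is +1, but vowel a→i is +8. Two shifts are in play — +8 for a/e/i/o/u, +1 for every other letter.
On rocket: r(cons)+1=s, o(vowel)+8=w, c(cons)+1=d, k(cons)+1=l, e(vowel)+8=m, t(cons)+1=u.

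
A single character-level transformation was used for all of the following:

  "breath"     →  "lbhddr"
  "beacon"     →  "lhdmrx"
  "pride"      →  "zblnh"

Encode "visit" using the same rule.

The shift depends on letter class: consonant b→l is +10, but vowel e→h is +3. The rule splits by letter class: vowels +3, consonants +10.
For visit: v(cons)+10=f, i(vowel)+3=l, s(cons)+10=c, i(vowel)+3=l, t(cons)+10=d.

flcld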